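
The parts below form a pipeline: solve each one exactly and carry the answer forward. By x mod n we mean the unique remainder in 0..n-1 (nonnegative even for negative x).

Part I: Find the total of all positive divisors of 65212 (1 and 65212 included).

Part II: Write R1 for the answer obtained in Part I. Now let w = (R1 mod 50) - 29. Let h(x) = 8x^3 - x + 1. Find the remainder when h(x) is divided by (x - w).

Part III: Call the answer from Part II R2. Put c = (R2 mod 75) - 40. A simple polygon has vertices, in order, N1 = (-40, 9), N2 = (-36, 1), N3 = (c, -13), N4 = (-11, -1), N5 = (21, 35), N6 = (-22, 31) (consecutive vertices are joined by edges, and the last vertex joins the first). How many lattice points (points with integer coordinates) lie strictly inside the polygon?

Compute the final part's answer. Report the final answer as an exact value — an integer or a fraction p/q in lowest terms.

1337

Part I: 65212 = 2^2 * 7 * 17 * 137; sigma = (1 + 2 + 4) * (1 + 7) * (1 + 17) * (1 + 137) = 7 * 8 * 18 * 138 = 139104; answer 139104
Part II: R1 = 139104; w = -25; remainder = value at the root: 8*(-25)^3 - 1*(-25)^1 + 1 = (-125000) + (25) + (1) = -124974; answer -124974
Part III: R2 = -124974; c = 11; cross terms: (-40*1 - -36*9)=284, (-36*-13 - 11*1)=457, (11*-1 - -11*-13)=-154, (-11*35 - 21*-1)=-364, (21*31 - -22*35)=1421, (-22*9 - -40*31)=1042; twice the area = |2686| = 2686; area = 1343; boundary points = 4 + 1 + 2 + 4 + 1 + 2 = 14; strictly interior points = area - boundary/2 + 1 = 1337; answer 1337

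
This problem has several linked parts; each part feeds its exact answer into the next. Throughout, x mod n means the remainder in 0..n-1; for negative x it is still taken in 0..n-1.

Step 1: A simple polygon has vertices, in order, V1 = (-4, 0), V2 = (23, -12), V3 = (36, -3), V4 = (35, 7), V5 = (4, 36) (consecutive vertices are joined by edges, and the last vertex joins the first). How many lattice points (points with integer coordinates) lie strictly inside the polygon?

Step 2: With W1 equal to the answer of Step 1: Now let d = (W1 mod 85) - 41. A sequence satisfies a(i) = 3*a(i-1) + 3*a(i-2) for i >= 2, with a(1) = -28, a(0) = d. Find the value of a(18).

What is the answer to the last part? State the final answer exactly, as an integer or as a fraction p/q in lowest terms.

-128375104473

Step 1: cross terms: (-4*-12 - 23*0)=48, (23*-3 - 36*-12)=363, (36*7 - 35*-3)=357, (35*36 - 4*7)=1232, (4*0 - -4*36)=144; twice the area = |2144| = 2144; area = 1072; boundary points = 3 + 1 + 1 + 1 + 4 = 10; strictly interior points = area - boundary/2 + 1 = 1068; answer 1068
Step 2: W1 = 1068; d = 7; a(2) = 3*(-28) + 3*(7) = -63; iterating: a(2)=-63, a(3)=-273, a(4)=-1008, a(5)=-3843, a(6)=-14553, a(7)=-55188, a(8)=-209223, a(9)=-793233, a(10)=-3007368, a(11)=-11401803, a(12)=-43227513, a(13)=-163887948, a(14)=-621346383, a(15)=-2355702993, a(16)=-8931148128, a(17)=-33860553363, a(18)=-128375104473; answer -128375104473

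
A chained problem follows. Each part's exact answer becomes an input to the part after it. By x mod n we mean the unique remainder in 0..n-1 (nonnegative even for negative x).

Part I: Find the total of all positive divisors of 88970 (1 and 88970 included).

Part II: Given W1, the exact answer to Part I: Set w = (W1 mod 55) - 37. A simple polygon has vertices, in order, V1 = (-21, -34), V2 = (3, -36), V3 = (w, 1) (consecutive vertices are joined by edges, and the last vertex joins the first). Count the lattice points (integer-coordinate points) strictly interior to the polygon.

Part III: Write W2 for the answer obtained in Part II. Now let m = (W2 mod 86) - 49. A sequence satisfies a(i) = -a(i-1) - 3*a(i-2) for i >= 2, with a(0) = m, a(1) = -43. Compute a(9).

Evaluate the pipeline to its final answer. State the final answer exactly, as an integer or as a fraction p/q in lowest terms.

6542

Part I: 88970 = 2 * 5 * 7 * 31 * 41; sigma = (1 + 2) * (1 + 5) * (1 + 7) * (1 + 31) * (1 + 41) = 3 * 6 * 8 * 32 * 42 = 193536; answer 193536
Part II: W1 = 193536; w = 9; cross terms: (-21*-36 - 3*-34)=858, (3*1 - 9*-36)=327, (9*-34 - -21*1)=-285; twice the area = |900| = 900; area = 450; boundary points = 2 + 1 + 5 = 8; strictly interior points = area - boundary/2 + 1 = 447; answer 447
Part III: W2 = 447; m = -32; a(2) = -1*(-43) - 3*(-32) = 139; iterating: a(2)=139, a(3)=-10, a(4)=-407, a(5)=437, a(6)=784, a(7)=-2095, a(8)=-257, a(9)=6542; answer 6542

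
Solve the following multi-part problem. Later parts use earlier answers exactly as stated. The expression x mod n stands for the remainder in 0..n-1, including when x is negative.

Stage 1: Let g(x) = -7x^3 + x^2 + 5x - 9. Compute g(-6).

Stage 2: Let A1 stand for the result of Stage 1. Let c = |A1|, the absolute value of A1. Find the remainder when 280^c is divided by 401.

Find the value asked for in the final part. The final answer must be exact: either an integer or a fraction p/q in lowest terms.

332

Stage 1: -7*(-6)^3 + 1*(-6)^2 + 5*(-6)^1 - 9 = (1512) + (36) + (-30) + (-9) = 1509; answer 1509
Stage 2: A1 = 1509; c = 1509; squarings mod 401: 280^1=280, 280^2=205, 280^4=321, 280^8=385, 280^16=256, 280^32=173, 280^64=255, 280^128=63, 280^256=360, 280^512=77, 280^1024=315; 280^1509 = 280^1 * 280^4 * 280^32 * 280^64 * 280^128 * 280^256 * 280^1024 = 332 (mod 401); answer 332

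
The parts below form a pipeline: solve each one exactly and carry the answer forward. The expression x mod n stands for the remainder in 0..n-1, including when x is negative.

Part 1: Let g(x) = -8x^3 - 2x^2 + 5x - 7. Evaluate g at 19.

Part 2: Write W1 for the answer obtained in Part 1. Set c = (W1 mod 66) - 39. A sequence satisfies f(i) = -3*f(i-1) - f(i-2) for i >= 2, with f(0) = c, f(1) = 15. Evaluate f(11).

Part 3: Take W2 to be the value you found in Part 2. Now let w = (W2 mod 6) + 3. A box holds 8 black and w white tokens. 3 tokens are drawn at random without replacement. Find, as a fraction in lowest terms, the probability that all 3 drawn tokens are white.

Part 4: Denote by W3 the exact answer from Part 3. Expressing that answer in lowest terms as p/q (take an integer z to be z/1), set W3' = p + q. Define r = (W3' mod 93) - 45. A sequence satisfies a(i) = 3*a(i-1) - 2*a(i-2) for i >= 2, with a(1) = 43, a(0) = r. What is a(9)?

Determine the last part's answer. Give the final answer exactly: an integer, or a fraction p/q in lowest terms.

Part 1: -8*(19)^3 - 2*(19)^2 + 5*(19)^1 - 7 = (-54872) + (-722) + (95) + (-7) = -55506; answer -55506
Part 2: W1 = -55506; c = -39; f(2) = -3*(15) - 1*(-39) = -6; iterating: f(2)=-6, f(3)=3, f(4)=-3, f(5)=6, f(6)=-15, f(7)=39, f(8)=-102, f(9)=267, f(10)=-699, f(11)=1830; answer 1830
Part 3: W2 = 1830; w = 3; total draws C(11,3) = 165; favorable C(3,3) = 1; P = 1/165; answer 1/165
Part 4: W3 = 1/165; threaded value p + q = 166; r = 28; a(2) = 3*(43) - 2*(28) = 73; iterating: a(2)=73, a(3)=133, a(4)=253, a(5)=493, a(6)=973, a(7)=1933, a(8)=3853, a(9)=7693; answer 7693

7693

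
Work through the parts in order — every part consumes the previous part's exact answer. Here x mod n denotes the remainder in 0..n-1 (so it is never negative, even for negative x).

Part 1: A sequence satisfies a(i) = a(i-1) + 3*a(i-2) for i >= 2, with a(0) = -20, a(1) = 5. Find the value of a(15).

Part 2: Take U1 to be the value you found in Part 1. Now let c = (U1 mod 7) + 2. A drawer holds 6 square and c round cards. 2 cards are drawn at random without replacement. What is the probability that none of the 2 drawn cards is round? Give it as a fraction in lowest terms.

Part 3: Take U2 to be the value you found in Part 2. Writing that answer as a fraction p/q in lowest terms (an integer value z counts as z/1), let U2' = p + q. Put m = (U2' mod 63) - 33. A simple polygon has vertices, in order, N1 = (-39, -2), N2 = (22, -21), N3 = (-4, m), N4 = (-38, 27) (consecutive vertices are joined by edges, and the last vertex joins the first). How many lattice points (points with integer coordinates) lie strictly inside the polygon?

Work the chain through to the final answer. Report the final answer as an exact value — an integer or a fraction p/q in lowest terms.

Part 1: a(2) = 1*(5) + 3*(-20) = -55; iterating: a(2)=-55, a(3)=-40, a(4)=-205, a(5)=-325, a(6)=-940, a(7)=-1915, a(8)=-4735, a(9)=-10480, a(10)=-24685, a(11)=-56125, a(12)=-130180, a(13)=-298555, a(14)=-689095, a(15)=-1584760; answer -1584760
Part 2: U1 = -1584760; c = 7; total draws C(13,2) = 78; favorable C(6,2) = 15; P = 5/26; answer 5/26
Part 3: U2 = 5/26; threaded value p + q = 31; m = -2; cross terms: (-39*-21 - 22*-2)=863, (22*-2 - -4*-21)=-128, (-4*27 - -38*-2)=-184, (-38*-2 - -39*27)=1129; twice the area = |1680| = 1680; area = 840; boundary points = 1 + 1 + 1 + 1 = 4; strictly interior points = area - boundary/2 + 1 = 839; answer 839

839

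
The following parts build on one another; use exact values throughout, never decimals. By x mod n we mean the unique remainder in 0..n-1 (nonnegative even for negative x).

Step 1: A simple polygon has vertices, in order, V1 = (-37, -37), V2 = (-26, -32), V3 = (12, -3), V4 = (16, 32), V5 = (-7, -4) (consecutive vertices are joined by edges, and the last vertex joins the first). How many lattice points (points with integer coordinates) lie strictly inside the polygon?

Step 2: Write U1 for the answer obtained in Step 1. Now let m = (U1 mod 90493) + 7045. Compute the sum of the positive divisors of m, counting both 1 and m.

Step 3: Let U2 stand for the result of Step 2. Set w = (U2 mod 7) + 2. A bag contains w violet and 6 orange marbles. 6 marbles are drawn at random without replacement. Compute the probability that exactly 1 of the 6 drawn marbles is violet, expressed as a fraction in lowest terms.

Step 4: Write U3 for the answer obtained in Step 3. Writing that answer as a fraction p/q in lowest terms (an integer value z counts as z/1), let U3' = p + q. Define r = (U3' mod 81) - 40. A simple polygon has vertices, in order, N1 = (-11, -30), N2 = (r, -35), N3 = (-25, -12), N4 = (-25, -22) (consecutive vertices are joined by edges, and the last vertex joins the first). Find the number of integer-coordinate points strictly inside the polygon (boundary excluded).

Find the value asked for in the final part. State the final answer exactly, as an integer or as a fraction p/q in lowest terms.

117

Step 1: cross terms: (-37*-32 - -26*-37)=222, (-26*-3 - 12*-32)=462, (12*32 - 16*-3)=432, (16*-4 - -7*32)=160, (-7*-37 - -37*-4)=111; twice the area = |1387| = 1387; area = 1387/2; boundary points = 1 + 1 + 1 + 1 + 3 = 7; strictly interior points = area - boundary/2 + 1 = 691; answer 691
Step 2: U1 = 691; m = 7736; 7736 = 2^3 * 967; sigma = (1 + 2 + 4 + 8) * (1 + 967) = 15 * 968 = 14520; answer 14520
Step 3: U2 = 14520; w = 4; total draws C(10,6) = 210; favorable C(4,1)*C(6,5) = 24; P = 4/35; answer 4/35
Step 4: U3 = 4/35; threaded value p + q = 39; r = -1; cross terms: (-11*-35 - -1*-30)=355, (-1*-12 - -25*-35)=-863, (-25*-22 - -25*-12)=250, (-25*-30 - -11*-22)=508; twice the area = |250| = 250; area = 125; boundary points = 5 + 1 + 10 + 2 = 18; strictly interior points = area - boundary/2 + 1 = 117; answer 117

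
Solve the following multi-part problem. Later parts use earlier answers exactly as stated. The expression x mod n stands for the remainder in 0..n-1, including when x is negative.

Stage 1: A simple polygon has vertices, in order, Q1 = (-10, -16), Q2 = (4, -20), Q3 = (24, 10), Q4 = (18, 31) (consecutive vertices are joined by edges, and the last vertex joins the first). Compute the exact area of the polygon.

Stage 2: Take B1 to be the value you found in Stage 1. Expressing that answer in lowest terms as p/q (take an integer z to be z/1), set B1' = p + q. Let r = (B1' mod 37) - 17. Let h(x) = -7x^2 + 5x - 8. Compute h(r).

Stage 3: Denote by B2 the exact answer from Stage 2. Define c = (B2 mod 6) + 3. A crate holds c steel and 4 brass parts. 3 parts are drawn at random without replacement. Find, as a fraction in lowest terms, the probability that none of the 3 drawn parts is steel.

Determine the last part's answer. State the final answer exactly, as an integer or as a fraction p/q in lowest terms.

Stage 1: cross terms: (-10*-20 - 4*-16)=264, (4*10 - 24*-20)=520, (24*31 - 18*10)=564, (18*-16 - -10*31)=22; twice the area = |1370| = 1370; area = 685; answer 685
Stage 2: B1 = 685; threaded value p + q = 686; r = 3; -7*(3)^2 + 5*(3)^1 - 8 = (-63) + (15) + (-8) = -56; answer -56
Stage 3: B2 = -56; c = 7; total draws C(11,3) = 165; favorable C(4,3) = 4; P = 4/165; answer 4/165

4/165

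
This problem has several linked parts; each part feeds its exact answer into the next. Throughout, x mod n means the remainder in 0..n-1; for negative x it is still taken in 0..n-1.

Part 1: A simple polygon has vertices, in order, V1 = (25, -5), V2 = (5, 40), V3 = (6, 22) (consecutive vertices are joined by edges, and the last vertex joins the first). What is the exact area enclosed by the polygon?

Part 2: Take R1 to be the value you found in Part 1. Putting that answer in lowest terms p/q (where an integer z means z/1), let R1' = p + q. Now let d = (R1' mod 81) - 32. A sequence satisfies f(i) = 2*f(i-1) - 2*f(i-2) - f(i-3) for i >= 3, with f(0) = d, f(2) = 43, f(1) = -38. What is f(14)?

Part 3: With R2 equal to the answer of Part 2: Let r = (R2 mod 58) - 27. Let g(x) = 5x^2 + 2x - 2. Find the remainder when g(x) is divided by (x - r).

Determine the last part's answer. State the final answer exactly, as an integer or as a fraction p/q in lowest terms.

86

Part 1: cross terms: (25*40 - 5*-5)=1025, (5*22 - 6*40)=-130, (6*-5 - 25*22)=-580; twice the area = |315| = 315; area = 315/2; answer 315/2
Part 2: R1 = 315/2; threaded value p + q = 317; d = 42; f(3) = 2*(43) - 2*(-38) - 1*(42) = 120; iterating: f(3)=120, f(4)=192, f(5)=101, f(6)=-302, f(7)=-998, f(8)=-1493, f(9)=-688, f(10)=2608, f(11)=8085, f(12)=11642, f(13)=4506, f(14)=-22357; answer -22357
Part 3: R2 = -22357; r = 4; remainder = value at the root: 5*(4)^2 + 2*(4)^1 - 2 = (80) + (8) + (-2) = 86; answer 86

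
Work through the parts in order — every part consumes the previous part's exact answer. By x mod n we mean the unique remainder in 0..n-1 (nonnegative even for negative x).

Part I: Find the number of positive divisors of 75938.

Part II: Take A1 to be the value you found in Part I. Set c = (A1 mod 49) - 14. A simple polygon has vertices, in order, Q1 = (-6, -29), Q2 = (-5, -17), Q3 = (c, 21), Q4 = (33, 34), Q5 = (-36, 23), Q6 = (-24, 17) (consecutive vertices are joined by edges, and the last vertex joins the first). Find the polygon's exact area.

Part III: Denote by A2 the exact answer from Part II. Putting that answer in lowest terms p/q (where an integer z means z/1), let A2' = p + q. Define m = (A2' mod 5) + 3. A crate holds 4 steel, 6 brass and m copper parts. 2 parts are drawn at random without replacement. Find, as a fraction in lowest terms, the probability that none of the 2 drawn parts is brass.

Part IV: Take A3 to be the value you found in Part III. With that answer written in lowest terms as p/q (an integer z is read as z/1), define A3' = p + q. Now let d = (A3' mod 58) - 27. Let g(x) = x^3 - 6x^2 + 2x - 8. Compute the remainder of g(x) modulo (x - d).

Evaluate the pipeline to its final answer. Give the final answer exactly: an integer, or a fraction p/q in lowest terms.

Part I: 75938 = 2 * 43 * 883; number of divisors = (1+1) * (1+1) * (1+1) = 8; answer 8
Part II: A1 = 8; c = -6; cross terms: (-6*-17 - -5*-29)=-43, (-5*21 - -6*-17)=-207, (-6*34 - 33*21)=-897, (33*23 - -36*34)=1983, (-36*17 - -24*23)=-60, (-24*-29 - -6*17)=798; twice the area = |1574| = 1574; area = 787; answer 787
Part III: A2 = 787; threaded value p + q = 788; m = 6; total draws C(16,2) = 120; favorable C(10,2) = 45; P = 3/8; answer 3/8
Part IV: A3 = 3/8; threaded value p + q = 11; d = -16; remainder = value at the root: 1*(-16)^3 - 6*(-16)^2 + 2*(-16)^1 - 8 = (-4096) + (-1536) + (-32) + (-8) = -5672; answer -5672

-5672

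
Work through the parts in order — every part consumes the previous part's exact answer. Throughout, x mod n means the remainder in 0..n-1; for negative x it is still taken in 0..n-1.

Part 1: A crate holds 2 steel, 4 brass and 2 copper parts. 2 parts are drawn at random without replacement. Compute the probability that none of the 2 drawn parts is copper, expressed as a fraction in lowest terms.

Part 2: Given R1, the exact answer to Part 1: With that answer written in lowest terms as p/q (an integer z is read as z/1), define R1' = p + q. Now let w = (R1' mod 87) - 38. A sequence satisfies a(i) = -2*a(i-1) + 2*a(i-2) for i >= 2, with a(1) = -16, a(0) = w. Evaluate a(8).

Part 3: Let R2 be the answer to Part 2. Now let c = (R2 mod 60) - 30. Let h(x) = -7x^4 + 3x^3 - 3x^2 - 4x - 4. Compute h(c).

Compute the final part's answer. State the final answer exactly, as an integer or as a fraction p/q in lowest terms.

-8560

Part 1: total draws C(8,2) = 28; favorable C(6,2) = 15; P = 15/28; answer 15/28
Part 2: R1 = 15/28; threaded value p + q = 43; w = 5; a(2) = -2*(-16) + 2*(5) = 42; iterating: a(2)=42, a(3)=-116, a(4)=316, a(5)=-864, a(6)=2360, a(7)=-6448, a(8)=17616; answer 17616
Part 3: R2 = 17616; c = 6; -7*(6)^4 + 3*(6)^3 - 3*(6)^2 - 4*(6)^1 - 4 = (-9072) + (648) + (-108) + (-24) + (-4) = -8560; answer -8560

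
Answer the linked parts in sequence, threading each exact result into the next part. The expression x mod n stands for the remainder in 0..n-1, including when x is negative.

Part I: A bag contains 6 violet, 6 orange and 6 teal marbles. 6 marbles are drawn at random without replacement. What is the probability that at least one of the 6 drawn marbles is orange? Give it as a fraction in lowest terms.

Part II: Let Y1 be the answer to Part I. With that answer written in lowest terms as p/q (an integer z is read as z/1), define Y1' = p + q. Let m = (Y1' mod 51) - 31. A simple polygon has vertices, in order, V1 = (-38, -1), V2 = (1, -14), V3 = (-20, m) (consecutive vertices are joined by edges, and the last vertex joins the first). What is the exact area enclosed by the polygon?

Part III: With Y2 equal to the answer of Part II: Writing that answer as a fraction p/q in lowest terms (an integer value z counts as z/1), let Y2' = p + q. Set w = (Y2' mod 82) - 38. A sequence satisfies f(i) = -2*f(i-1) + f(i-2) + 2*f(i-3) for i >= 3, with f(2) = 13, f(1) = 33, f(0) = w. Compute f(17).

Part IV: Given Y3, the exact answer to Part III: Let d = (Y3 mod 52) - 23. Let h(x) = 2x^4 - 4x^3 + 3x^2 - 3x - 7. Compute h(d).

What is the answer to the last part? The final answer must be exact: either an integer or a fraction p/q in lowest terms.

Part I: total draws C(18,6) = 18564; complement C(12,6) = 924; favorable 18564 - 924 = 17640; P = 210/221; answer 210/221
Part II: Y1 = 210/221; threaded value p + q = 431; m = -8; cross terms: (-38*-14 - 1*-1)=533, (1*-8 - -20*-14)=-288, (-20*-1 - -38*-8)=-284; twice the area = |-39| = 39; area = 39/2; answer 39/2
Part III: Y2 = 39/2; threaded value p + q = 41; w = 3; f(3) = -2*(13) + 1*(33) + 2*(3) = 13; iterating: f(3)=13, f(4)=53, f(5)=-67, f(6)=213, f(7)=-387, f(8)=853, f(9)=-1667, f(10)=3413, f(11)=-6787, f(12)=13653, f(13)=-27267, f(14)=54613, f(15)=-109187, f(16)=218453, f(17)=-436867; answer -436867
Part IV: Y3 = -436867; d = 14; 2*(14)^4 - 4*(14)^3 + 3*(14)^2 - 3*(14)^1 - 7 = (76832) + (-10976) + (588) + (-42) + (-7) = 66395; answer 66395

66395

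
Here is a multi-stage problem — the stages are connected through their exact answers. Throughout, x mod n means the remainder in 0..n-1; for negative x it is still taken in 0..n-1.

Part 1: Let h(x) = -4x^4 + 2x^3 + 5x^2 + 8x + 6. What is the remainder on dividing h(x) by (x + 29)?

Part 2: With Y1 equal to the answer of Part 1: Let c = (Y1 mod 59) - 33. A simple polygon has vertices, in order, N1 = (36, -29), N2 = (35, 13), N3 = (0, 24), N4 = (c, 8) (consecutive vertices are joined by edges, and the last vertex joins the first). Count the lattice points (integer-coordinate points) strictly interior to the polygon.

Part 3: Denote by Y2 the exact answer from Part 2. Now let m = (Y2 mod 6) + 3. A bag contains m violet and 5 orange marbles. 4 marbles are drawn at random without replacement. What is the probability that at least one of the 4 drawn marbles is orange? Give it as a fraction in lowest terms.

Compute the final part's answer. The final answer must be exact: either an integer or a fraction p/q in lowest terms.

Part 1: remainder = value at the root: -4*(-29)^4 + 2*(-29)^3 + 5*(-29)^2 + 8*(-29)^1 + 6 = (-2829124) + (-48778) + (4205) + (-232) + (6) = -2873923; answer -2873923
Part 2: Y1 = -2873923; c = -7; cross terms: (36*13 - 35*-29)=1483, (35*24 - 0*13)=840, (0*8 - -7*24)=168, (-7*-29 - 36*8)=-85; twice the area = |2406| = 2406; area = 1203; boundary points = 1 + 1 + 1 + 1 = 4; strictly interior points = area - boundary/2 + 1 = 1202; answer 1202
Part 3: Y2 = 1202; m = 5; total draws C(10,4) = 210; complement C(5,4) = 5; favorable 210 - 5 = 205; P = 41/42; answer 41/42

41/42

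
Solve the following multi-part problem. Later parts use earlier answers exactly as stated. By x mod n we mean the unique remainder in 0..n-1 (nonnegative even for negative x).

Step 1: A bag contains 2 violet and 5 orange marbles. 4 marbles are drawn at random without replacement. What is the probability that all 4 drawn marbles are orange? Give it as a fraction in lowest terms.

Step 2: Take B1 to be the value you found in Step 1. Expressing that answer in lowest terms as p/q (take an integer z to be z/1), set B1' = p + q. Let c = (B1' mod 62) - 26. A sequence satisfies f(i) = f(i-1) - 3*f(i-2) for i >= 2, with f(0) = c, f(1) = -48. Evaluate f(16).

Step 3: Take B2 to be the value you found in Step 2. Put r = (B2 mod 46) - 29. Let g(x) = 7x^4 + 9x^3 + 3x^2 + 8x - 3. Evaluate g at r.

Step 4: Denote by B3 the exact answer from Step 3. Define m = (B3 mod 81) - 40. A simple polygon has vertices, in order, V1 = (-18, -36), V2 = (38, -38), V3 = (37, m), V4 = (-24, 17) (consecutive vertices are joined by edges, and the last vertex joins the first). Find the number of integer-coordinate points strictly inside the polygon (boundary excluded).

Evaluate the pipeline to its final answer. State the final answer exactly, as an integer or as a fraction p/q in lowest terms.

3526

Step 1: total draws C(7,4) = 35; favorable C(5,4) = 5; P = 1/7; answer 1/7
Step 2: B1 = 1/7; threaded value p + q = 8; c = -18; f(2) = 1*(-48) - 3*(-18) = 6; iterating: f(2)=6, f(3)=150, f(4)=132, f(5)=-318, f(6)=-714, f(7)=240, f(8)=2382, f(9)=1662, f(10)=-5484, f(11)=-10470, f(12)=5982, f(13)=37392, f(14)=19446, f(15)=-92730, f(16)=-151068; answer -151068
Step 3: B2 = -151068; r = 13; 7*(13)^4 + 9*(13)^3 + 3*(13)^2 + 8*(13)^1 - 3 = (199927) + (19773) + (507) + (104) + (-3) = 220308; answer 220308
Step 4: B3 = 220308; m = 29; cross terms: (-18*-38 - 38*-36)=2052, (38*29 - 37*-38)=2508, (37*17 - -24*29)=1325, (-24*-36 - -18*17)=1170; twice the area = |7055| = 7055; area = 7055/2; boundary points = 2 + 1 + 1 + 1 = 5; strictly interior points = area - boundary/2 + 1 = 3526; answer 3526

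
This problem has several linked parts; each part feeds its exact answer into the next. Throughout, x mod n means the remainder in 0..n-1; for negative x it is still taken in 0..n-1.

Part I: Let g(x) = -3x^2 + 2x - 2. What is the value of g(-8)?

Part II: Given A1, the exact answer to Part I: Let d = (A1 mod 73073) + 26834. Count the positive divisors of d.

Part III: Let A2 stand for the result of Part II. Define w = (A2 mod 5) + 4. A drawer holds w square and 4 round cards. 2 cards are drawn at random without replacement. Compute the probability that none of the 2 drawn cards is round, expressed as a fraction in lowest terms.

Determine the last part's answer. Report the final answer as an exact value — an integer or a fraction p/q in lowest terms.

Part I: -3*(-8)^2 + 2*(-8)^1 - 2 = (-192) + (-16) + (-2) = -210; answer -210
Part II: A1 = -210; d = 99697; 99697 = 13 * 7669; number of divisors = (1+1) * (1+1) = 4; answer 4
Part III: A2 = 4; w = 8; total draws C(12,2) = 66; favorable C(8,2) = 28; P = 14/33; answer 14/33

14/33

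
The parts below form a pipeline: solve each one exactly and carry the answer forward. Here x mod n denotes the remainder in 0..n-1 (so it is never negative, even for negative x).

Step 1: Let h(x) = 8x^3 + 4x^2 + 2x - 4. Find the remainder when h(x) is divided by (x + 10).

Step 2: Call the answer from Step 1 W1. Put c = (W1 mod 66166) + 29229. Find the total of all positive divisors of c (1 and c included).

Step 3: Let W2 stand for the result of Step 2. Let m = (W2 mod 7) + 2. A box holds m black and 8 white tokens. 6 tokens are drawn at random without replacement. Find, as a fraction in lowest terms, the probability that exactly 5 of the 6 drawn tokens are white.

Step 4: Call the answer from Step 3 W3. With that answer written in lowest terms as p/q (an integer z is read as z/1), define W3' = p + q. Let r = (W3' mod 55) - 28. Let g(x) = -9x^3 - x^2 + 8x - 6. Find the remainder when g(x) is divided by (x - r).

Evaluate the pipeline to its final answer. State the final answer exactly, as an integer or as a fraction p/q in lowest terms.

1054

Step 1: remainder = value at the root: 8*(-10)^3 + 4*(-10)^2 + 2*(-10)^1 - 4 = (-8000) + (400) + (-20) + (-4) = -7624; answer -7624
Step 2: W1 = -7624; c = 87771; 87771 = 3 * 17 * 1721; sigma = (1 + 3) * (1 + 17) * (1 + 1721) = 4 * 18 * 1722 = 123984; answer 123984
Step 3: W2 = 123984; m = 2; total draws C(10,6) = 210; favorable C(8,5)*C(2,1) = 112; P = 8/15; answer 8/15
Step 4: W3 = 8/15; threaded value p + q = 23; r = -5; remainder = value at the root: -9*(-5)^3 - 1*(-5)^2 + 8*(-5)^1 - 6 = (1125) + (-25) + (-40) + (-6) = 1054; answer 1054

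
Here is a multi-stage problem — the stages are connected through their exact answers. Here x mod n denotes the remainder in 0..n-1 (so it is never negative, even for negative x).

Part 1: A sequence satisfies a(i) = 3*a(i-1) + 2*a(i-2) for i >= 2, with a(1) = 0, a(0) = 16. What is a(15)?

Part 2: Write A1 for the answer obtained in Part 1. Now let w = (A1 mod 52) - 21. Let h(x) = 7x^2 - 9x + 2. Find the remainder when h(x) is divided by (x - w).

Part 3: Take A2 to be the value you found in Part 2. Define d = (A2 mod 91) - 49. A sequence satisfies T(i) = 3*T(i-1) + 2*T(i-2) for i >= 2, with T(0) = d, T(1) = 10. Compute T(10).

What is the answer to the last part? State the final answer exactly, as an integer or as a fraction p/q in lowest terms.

Part 1: a(2) = 3*(0) + 2*(16) = 32; iterating: a(2)=32, a(3)=96, a(4)=352, a(5)=1248, a(6)=4448, a(7)=15840, a(8)=56416, a(9)=200928, a(10)=715616, a(11)=2548704, a(12)=9077344, a(13)=32329440, a(14)=115143008, a(15)=410087904; answer 410087904
Part 2: A1 = 410087904; w = 23; remainder = value at the root: 7*(23)^2 - 9*(23)^1 + 2 = (3703) + (-207) + (2) = 3498; answer 3498
Part 3: A2 = 3498; d = -9; T(2) = 3*(10) + 2*(-9) = 12; iterating: T(2)=12, T(3)=56, T(4)=192, T(5)=688, T(6)=2448, T(7)=8720, T(8)=31056, T(9)=110608, T(10)=393936; answer 393936

393936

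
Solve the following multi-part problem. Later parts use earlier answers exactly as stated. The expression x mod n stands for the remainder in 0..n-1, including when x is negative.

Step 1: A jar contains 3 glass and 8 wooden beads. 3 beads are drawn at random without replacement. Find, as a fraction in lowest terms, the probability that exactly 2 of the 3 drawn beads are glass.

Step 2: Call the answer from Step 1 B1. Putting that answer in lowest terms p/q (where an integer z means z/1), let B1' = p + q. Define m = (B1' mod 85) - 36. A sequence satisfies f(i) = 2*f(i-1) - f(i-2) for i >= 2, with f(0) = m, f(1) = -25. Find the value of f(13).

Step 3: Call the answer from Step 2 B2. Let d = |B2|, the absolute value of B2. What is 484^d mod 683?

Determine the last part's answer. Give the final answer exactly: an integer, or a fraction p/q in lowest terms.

243

Step 1: total draws C(11,3) = 165; favorable C(3,2)*C(8,1) = 24; P = 8/55; answer 8/55
Step 2: B1 = 8/55; threaded value p + q = 63; m = 27; f(2) = 2*(-25) - 1*(27) = -77; iterating: f(2)=-77, f(3)=-129, f(4)=-181, f(5)=-233, f(6)=-285, f(7)=-337, f(8)=-389, f(9)=-441, f(10)=-493, f(11)=-545, f(12)=-597, f(13)=-649; answer -649
Step 3: B2 = -649; d = 649; squarings mod 683: 484^1=484, 484^2=670, 484^4=169, 484^8=558, 484^16=599, 484^32=226, 484^64=534, 484^128=345, 484^256=183, 484^512=22; 484^649 = 484^1 * 484^8 * 484^128 * 484^512 = 243 (mod 683); answer 243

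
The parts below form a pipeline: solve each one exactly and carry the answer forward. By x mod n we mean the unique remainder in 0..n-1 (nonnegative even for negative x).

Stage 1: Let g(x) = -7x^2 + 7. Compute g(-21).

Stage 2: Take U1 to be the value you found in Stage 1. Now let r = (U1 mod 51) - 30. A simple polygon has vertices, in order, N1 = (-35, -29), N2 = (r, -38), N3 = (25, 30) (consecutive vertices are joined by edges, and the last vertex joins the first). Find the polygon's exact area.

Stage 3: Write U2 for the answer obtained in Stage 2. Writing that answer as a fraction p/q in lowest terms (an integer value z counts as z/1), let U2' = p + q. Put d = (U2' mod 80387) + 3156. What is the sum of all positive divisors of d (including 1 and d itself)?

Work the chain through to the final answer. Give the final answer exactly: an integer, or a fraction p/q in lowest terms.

4557

Stage 1: -7*(-21)^2 + 7 = (-3087) + (7) = -3080; answer -3080
Stage 2: U1 = -3080; r = 1; cross terms: (-35*-38 - 1*-29)=1359, (1*30 - 25*-38)=980, (25*-29 - -35*30)=325; twice the area = |2664| = 2664; area = 1332; answer 1332
Stage 3: U2 = 1332; threaded value p + q = 1333; d = 4489; 4489 = 67^2; sigma = (1 + 67 + 4489) = 4557; answer 4557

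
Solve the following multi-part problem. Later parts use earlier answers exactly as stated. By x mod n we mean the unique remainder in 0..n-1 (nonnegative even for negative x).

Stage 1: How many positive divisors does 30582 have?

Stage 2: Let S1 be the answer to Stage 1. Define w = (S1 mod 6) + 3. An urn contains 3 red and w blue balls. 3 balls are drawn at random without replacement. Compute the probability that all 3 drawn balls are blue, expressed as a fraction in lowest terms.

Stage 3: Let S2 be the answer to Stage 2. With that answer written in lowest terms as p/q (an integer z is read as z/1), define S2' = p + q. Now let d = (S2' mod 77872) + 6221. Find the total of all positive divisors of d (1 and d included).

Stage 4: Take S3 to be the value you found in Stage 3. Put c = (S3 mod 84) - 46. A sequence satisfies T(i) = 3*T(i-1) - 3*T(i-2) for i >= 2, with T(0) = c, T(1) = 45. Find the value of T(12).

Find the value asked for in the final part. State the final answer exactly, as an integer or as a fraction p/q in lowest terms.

-2916

Stage 1: 30582 = 2 * 3^2 * 1699; number of divisors = (1+1) * (2+1) * (1+1) = 12; answer 12
Stage 2: S1 = 12; w = 3; total draws C(6,3) = 20; favorable C(3,3) = 1; P = 1/20; answer 1/20
Stage 3: S2 = 1/20; threaded value p + q = 21; d = 6242; 6242 = 2 * 3121; sigma = (1 + 2) * (1 + 3121) = 3 * 3122 = 9366; answer 9366
Stage 4: S3 = 9366; c = -4; T(2) = 3*(45) - 3*(-4) = 147; iterating: T(2)=147, T(3)=306, T(4)=477, T(5)=513, T(6)=108, T(7)=-1215, T(8)=-3969, T(9)=-8262, T(10)=-12879, T(11)=-13851, T(12)=-2916; answer -2916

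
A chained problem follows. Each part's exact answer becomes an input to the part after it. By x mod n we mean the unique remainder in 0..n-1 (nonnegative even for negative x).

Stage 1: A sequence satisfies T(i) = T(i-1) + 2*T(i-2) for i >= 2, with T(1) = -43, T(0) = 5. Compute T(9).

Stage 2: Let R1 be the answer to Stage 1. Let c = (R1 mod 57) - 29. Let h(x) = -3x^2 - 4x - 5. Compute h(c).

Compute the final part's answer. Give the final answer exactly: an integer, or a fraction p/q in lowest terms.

-1684

Stage 1: T(2) = 1*(-43) + 2*(5) = -33; iterating: T(2)=-33, T(3)=-119, T(4)=-185, T(5)=-423, T(6)=-793, T(7)=-1639, T(8)=-3225, T(9)=-6503; answer -6503
Stage 2: R1 = -6503; c = 23; -3*(23)^2 - 4*(23)^1 - 5 = (-1587) + (-92) + (-5) = -1684; answer -1684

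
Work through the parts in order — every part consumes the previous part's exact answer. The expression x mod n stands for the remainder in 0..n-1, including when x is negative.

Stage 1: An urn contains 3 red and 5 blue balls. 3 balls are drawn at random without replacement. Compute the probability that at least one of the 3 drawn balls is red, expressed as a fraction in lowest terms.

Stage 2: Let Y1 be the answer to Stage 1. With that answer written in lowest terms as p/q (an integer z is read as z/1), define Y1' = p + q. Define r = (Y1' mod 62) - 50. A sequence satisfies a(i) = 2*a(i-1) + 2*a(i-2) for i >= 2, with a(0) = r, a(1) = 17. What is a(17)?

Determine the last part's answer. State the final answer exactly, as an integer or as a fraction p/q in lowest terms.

Stage 1: total draws C(8,3) = 56; complement C(5,3) = 10; favorable 56 - 10 = 46; P = 23/28; answer 23/28
Stage 2: Y1 = 23/28; threaded value p + q = 51; r = 1; a(2) = 2*(17) + 2*(1) = 36; iterating: a(2)=36, a(3)=106, a(4)=284, a(5)=780, a(6)=2128, a(7)=5816, a(8)=15888, a(9)=43408, a(10)=118592, a(11)=324000, a(12)=885184, a(13)=2418368, a(14)=6607104, a(15)=18050944, a(16)=49316096, a(17)=134734080; answer 134734080

134734080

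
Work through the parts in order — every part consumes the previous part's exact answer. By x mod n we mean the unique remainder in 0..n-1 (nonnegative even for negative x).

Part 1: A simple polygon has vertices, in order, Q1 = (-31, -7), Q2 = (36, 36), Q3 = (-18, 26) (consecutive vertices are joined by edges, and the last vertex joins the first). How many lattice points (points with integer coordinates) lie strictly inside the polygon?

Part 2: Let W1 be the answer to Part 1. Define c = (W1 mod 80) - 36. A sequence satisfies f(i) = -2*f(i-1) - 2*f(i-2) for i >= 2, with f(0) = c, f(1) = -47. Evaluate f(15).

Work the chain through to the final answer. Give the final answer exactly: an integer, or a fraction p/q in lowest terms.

Part 1: cross terms: (-31*36 - 36*-7)=-864, (36*26 - -18*36)=1584, (-18*-7 - -31*26)=932; twice the area = |1652| = 1652; area = 826; boundary points = 1 + 2 + 1 = 4; strictly interior points = area - boundary/2 + 1 = 825; answer 825
Part 2: W1 = 825; c = -11; f(2) = -2*(-47) - 2*(-11) = 116; iterating: f(2)=116, f(3)=-138, f(4)=44, f(5)=188, f(6)=-464, f(7)=552, f(8)=-176, f(9)=-752, f(10)=1856, f(11)=-2208, f(12)=704, f(13)=3008, f(14)=-7424, f(15)=8832; answer 8832

8832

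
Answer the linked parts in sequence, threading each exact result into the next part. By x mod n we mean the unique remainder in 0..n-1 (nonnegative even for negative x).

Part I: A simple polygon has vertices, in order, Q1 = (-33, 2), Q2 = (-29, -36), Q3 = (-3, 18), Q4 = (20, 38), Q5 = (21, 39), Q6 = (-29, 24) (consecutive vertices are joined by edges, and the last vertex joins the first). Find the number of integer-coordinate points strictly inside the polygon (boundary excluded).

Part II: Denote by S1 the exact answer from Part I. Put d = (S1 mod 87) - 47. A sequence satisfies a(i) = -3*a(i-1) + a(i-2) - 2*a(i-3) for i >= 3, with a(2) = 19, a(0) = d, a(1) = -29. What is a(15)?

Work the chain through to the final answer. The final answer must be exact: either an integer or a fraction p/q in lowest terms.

Part I: cross terms: (-33*-36 - -29*2)=1246, (-29*18 - -3*-36)=-630, (-3*38 - 20*18)=-474, (20*39 - 21*38)=-18, (21*24 - -29*39)=1635, (-29*2 - -33*24)=734; twice the area = |2493| = 2493; area = 2493/2; boundary points = 2 + 2 + 1 + 1 + 5 + 2 = 13; strictly interior points = area - boundary/2 + 1 = 1241; answer 1241
Part II: S1 = 1241; d = -24; a(3) = -3*(19) + 1*(-29) - 2*(-24) = -38; iterating: a(3)=-38, a(4)=191, a(5)=-649, a(6)=2214, a(7)=-7673, a(8)=26531, a(9)=-91694, a(10)=316959, a(11)=-1095633, a(12)=3787246, a(13)=-13091289, a(14)=45252379, a(15)=-156422918; answer -156422918

-156422918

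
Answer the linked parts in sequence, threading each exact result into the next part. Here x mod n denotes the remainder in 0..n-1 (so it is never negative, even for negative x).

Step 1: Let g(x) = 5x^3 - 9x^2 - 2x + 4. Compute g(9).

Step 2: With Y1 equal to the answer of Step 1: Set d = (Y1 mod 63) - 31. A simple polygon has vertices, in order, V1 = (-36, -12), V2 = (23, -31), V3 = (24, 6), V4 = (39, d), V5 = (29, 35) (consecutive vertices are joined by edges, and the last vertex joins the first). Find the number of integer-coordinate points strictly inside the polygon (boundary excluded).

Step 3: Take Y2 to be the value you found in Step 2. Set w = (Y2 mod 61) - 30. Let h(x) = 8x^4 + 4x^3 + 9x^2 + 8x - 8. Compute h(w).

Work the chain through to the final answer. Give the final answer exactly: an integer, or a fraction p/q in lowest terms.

589

Step 1: 5*(9)^3 - 9*(9)^2 - 2*(9)^1 + 4 = (3645) + (-729) + (-18) + (4) = 2902; answer 2902
Step 2: Y1 = 2902; d = -27; cross terms: (-36*-31 - 23*-12)=1392, (23*6 - 24*-31)=882, (24*-27 - 39*6)=-882, (39*35 - 29*-27)=2148, (29*-12 - -36*35)=912; twice the area = |4452| = 4452; area = 2226; boundary points = 1 + 1 + 3 + 2 + 1 = 8; strictly interior points = area - boundary/2 + 1 = 2223; answer 2223
Step 3: Y2 = 2223; w = -3; 8*(-3)^4 + 4*(-3)^3 + 9*(-3)^2 + 8*(-3)^1 - 8 = (648) + (-108) + (81) + (-24) + (-8) = 589; answer 589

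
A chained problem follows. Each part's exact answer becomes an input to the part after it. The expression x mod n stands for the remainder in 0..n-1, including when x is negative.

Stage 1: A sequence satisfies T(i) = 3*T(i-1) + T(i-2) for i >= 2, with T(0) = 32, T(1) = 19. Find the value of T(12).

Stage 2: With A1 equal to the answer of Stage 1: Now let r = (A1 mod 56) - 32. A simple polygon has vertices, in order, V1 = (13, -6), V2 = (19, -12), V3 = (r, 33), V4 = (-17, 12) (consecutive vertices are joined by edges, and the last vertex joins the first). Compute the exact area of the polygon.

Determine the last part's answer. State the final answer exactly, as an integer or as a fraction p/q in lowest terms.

Stage 1: T(2) = 3*(19) + 1*(32) = 89; iterating: T(2)=89, T(3)=286, T(4)=947, T(5)=3127, T(6)=10328, T(7)=34111, T(8)=112661, T(9)=372094, T(10)=1228943, T(11)=4058923, T(12)=13405712; answer 13405712
Stage 2: A1 = 13405712; r = 8; cross terms: (13*-12 - 19*-6)=-42, (19*33 - 8*-12)=723, (8*12 - -17*33)=657, (-17*-6 - 13*12)=-54; twice the area = |1284| = 1284; area = 642; answer 642

642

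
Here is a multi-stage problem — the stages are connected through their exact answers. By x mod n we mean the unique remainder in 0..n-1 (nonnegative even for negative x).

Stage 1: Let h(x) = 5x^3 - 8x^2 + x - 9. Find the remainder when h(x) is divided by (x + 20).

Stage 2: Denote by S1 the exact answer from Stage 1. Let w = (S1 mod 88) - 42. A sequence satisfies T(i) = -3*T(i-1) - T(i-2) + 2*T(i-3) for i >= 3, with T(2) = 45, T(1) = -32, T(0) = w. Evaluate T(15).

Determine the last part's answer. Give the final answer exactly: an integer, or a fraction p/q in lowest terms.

Stage 1: remainder = value at the root: 5*(-20)^3 - 8*(-20)^2 + 1*(-20)^1 - 9 = (-40000) + (-3200) + (-20) + (-9) = -43229; answer -43229
Stage 2: S1 = -43229; w = 25; T(3) = -3*(45) - 1*(-32) + 2*(25) = -53; iterating: T(3)=-53, T(4)=50, T(5)=-7, T(6)=-135, T(7)=512, T(8)=-1415, T(9)=3463, T(10)=-7950, T(11)=17557, T(12)=-37795, T(13)=79928, T(14)=-166875, T(15)=345107; answer 345107

345107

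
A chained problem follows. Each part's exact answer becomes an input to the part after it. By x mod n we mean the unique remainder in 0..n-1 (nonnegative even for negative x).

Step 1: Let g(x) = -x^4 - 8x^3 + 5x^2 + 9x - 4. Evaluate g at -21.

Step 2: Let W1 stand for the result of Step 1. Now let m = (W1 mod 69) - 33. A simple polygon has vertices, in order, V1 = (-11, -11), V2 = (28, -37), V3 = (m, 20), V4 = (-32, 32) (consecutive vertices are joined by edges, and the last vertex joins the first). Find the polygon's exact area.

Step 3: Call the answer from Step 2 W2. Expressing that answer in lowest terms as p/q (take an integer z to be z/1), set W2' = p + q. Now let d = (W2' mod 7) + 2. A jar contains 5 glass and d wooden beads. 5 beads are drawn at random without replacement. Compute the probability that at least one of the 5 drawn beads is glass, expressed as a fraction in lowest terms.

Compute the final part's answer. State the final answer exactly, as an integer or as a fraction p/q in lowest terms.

Step 1: -1*(-21)^4 - 8*(-21)^3 + 5*(-21)^2 + 9*(-21)^1 - 4 = (-194481) + (74088) + (2205) + (-189) + (-4) = -118381; answer -118381
Step 2: W1 = -118381; m = -10; cross terms: (-11*-37 - 28*-11)=715, (28*20 - -10*-37)=190, (-10*32 - -32*20)=320, (-32*-11 - -11*32)=704; twice the area = |1929| = 1929; area = 1929/2; answer 1929/2
Step 3: W2 = 1929/2; threaded value p + q = 1931; d = 8; total draws C(13,5) = 1287; complement C(8,5) = 56; favorable 1287 - 56 = 1231; P = 1231/1287; answer 1231/1287

1231/1287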